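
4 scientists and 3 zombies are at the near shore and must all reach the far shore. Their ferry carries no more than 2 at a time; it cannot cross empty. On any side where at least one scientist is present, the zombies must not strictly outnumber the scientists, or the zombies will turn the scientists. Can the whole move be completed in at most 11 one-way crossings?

Yes

Yes — this plan uses 11 crossings (≤ 11):
1. 2 zombies → the far shore.  (the near shore: 4S 1Z; the far shore: 0S 2Z)
2. 1 zombie ← the near shore.  (the near shore: 4S 2Z; the far shore: 0S 1Z)
3. 2 zombies → the far shore.  (the near shore: 4S 0Z; the far shore: 0S 3Z)
4. 1 zombie ← the near shore.  (the near shore: 4S 1Z; the far shore: 0S 2Z)
5. 2 scientists → the far shore.  (the near shore: 2S 1Z; the far shore: 2S 2Z)
6. 1 zombie ← the near shore.  (the near shore: 2S 2Z; the far shore: 2S 1Z)
7. 1 scientist and 1 zombie → the far shore.  (the near shore: 1S 1Z; the far shore: 3S 2Z)
8. 1 scientist ← the near shore.  (the near shore: 2S 1Z; the far shore: 2S 2Z)
9. 1 scientist and 1 zombie → the far shore.  (the near shore: 1S 0Z; the far shore: 3S 3Z)
10. 1 zombie ← the near shore.  (the near shore: 1S 1Z; the far shore: 3S 2Z)
11. 1 scientist and 1 zombie → the far shore.  (the near shore: 0S 0Z; the far shore: 4S 3Z)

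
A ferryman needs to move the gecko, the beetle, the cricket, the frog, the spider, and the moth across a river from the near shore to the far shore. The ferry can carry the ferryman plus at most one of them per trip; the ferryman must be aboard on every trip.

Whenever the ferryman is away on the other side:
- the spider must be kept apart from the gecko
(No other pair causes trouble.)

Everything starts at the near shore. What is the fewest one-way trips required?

11

Counting alone: the ferryman can take at most 1 across per trip to the far shore, so moving all 6 needs at least 6 loaded trips out, with a return between consecutive ones — at least 11 crossings.
The plan below uses exactly 11 crossings, so it is optimal:
1. Ferryman goes to the far shore with the gecko.
2. Ferryman goes back to the near shore alone.
3. Ferryman goes to the far shore with the beetle.
4. Ferryman goes back to the near shore alone.
5. Ferryman goes to the far shore with the cricket.
6. Ferryman goes back to the near shore alone.
7. Ferryman goes to the far shore with the frog.
8. Ferryman goes back to the near shore alone.
9. Ferryman goes to the far shore with the moth.
10. Ferryman goes back to the near shore alone.
11. Ferryman goes to the far shore with the spider.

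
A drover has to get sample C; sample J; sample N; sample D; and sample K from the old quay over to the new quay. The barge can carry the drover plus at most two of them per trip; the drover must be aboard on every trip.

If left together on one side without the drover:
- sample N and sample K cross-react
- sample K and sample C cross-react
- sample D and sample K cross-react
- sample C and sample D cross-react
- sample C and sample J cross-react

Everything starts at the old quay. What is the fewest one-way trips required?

Counting alone: the drover can take at most 2 across per trip to the new quay, so moving all 5 needs at least 3 loaded trips out, with a return between consecutive ones — at least 5 crossings.
The safety rule pushes this higher. Following every safe sequence of crossings, the most of the 5 that can be at the new quay as the barge arrives there on crossing 5 is 4 — never all 5.
So no plan with fewer than 7 crossings exists, and this one achieves 7:
1. Drover goes to the new quay with sample C and sample K.
2. Drover goes back to the old quay with sample C.
3. Drover goes to the new quay with sample C and sample J.
4. Drover goes back to the old quay with sample C.
5. Drover goes to the new quay with sample D and sample N.
6. Drover goes back to the old quay with sample K.
7. Drover goes to the new quay with sample C and sample K.

7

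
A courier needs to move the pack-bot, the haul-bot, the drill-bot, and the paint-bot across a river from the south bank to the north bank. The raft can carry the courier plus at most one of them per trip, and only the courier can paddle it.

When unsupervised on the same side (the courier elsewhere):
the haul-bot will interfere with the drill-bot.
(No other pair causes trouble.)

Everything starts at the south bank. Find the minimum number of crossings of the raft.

Counting alone: the courier can take at most 1 across per trip to the north bank, so moving all 4 needs at least 4 loaded trips out, with a return between consecutive ones — at least 7 crossings.
The plan below uses exactly 7 crossings, so it is optimal:
1. Courier goes to the north bank with the haul-bot.  [the south bank: the drill-bot, the pack-bot, the paint-bot | the north bank: the haul-bot]
2. Courier goes back to the south bank alone.  [the south bank: the drill-bot, the pack-bot, the paint-bot | the north bank: the haul-bot]
3. Courier goes to the north bank with the pack-bot.  [the south bank: the drill-bot, the paint-bot | the north bank: the haul-bot, the pack-bot]
4. Courier goes back to the south bank alone.  [the south bank: the drill-bot, the paint-bot | the north bank: the haul-bot, the pack-bot]
5. Courier goes to the north bank with the paint-bot.  [the south bank: the drill-bot | the north bank: the haul-bot, the pack-bot, the paint-bot]
6. Courier goes back to the south bank alone.  [the south bank: the drill-bot | the north bank: the haul-bot, the pack-bot, the paint-bot]
7. Courier goes to the north bank with the drill-bot.  [the south bank: — | the north bank: the drill-bot, the haul-bot, the pack-bot, the paint-bot]

7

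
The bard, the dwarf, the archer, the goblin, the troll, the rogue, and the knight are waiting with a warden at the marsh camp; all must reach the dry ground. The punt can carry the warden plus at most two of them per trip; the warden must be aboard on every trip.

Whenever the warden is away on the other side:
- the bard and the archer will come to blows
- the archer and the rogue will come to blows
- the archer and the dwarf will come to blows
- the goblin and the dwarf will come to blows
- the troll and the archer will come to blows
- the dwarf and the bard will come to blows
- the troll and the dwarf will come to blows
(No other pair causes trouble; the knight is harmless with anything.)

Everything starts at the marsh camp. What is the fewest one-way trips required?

Counting alone: the warden can take at most 2 across per trip to the dry ground, so moving all 7 needs at least 4 loaded trips out, with a return between consecutive ones — at least 7 crossings.
The safety rule pushes this higher. Following every safe sequence of crossings, the most of the 7 that can be at the dry ground as the punt arrives there on crossings 7, 9 is 5, 6 respectively — never all 7.
So no plan with fewer than 11 crossings exists, and this one achieves 11:
1. Warden goes to the dry ground with the archer and the dwarf.
2. Warden goes back to the marsh camp with the dwarf.
3. Warden goes to the dry ground with the dwarf and the goblin.
4. Warden goes back to the marsh camp with the dwarf.
5. Warden goes to the dry ground with the bard and the troll.
6. Warden goes back to the marsh camp with the archer.
7. Warden goes to the dry ground with the dwarf and the rogue.
8. Warden goes back to the marsh camp with the dwarf.
9. Warden goes to the dry ground with the dwarf and the knight.
10. Warden goes back to the marsh camp with the dwarf.
11. Warden goes to the dry ground with the archer and the dwarf.

11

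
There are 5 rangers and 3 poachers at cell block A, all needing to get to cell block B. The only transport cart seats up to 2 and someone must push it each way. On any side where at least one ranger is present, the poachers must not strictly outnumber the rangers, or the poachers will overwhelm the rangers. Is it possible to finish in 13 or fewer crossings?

Yes

Yes — this plan uses 13 crossings (≤ 13):
1. 2 poachers → cell block B.  (cell block A: 5R 1P; cell block B: 0R 2P)
2. 1 poacher ← cell block A.  (cell block A: 5R 2P; cell block B: 0R 1P)
3. 2 poachers → cell block B.  (cell block A: 5R 0P; cell block B: 0R 3P)
4. 1 poacher ← cell block A.  (cell block A: 5R 1P; cell block B: 0R 2P)
5. 2 rangers → cell block B.  (cell block A: 3R 1P; cell block B: 2R 2P)
6. 1 poacher ← cell block A.  (cell block A: 3R 2P; cell block B: 2R 1P)
7. 1 ranger and 1 poacher → cell block B.  (cell block A: 2R 1P; cell block B: 3R 2P)
8. 1 poacher ← cell block A.  (cell block A: 2R 2P; cell block B: 3R 1P)
9. 2 poachers → cell block B.  (cell block A: 2R 0P; cell block B: 3R 3P)
10. 1 poacher ← cell block A.  (cell block A: 2R 1P; cell block B: 3R 2P)
11. 1 ranger and 1 poacher → cell block B.  (cell block A: 1R 0P; cell block B: 4R 3P)
12. 1 poacher ← cell block A.  (cell block A: 1R 1P; cell block B: 4R 2P)
13. 1 ranger and 1 poacher → cell block B.  (cell block A: 0R 0P; cell block B: 5R 3P)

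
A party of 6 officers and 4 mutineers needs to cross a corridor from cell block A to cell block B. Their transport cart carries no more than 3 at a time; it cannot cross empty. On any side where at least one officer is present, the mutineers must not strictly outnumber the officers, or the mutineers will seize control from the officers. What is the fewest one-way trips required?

Counting alone: each trip to cell block B takes at most 3 across and each return brings at least 1 back, so after t trips out (and t−1 returns) at most 3t − (t−1) of the 10 are across; that first reaches 10 at t = 5, so at least 9 crossings are needed.
The plan below uses exactly 9 crossings, so it is optimal:
1. 2 mutineers → cell block B.  (cell block A: 6O 2M; cell block B: 0O 2M)
2. 1 mutineer ← cell block A.  (cell block A: 6O 3M; cell block B: 0O 1M)
3. 3 mutineers → cell block B.  (cell block A: 6O 0M; cell block B: 0O 4M)
4. 1 mutineer ← cell block A.  (cell block A: 6O 1M; cell block B: 0O 3M)
5. 3 officers → cell block B.  (cell block A: 3O 1M; cell block B: 3O 3M)
6. 1 mutineer ← cell block A.  (cell block A: 3O 2M; cell block B: 3O 2M)
7. 1 officer and 2 mutineers → cell block B.  (cell block A: 2O 0M; cell block B: 4O 4M)
8. 1 mutineer ← cell block A.  (cell block A: 2O 1M; cell block B: 4O 3M)
9. 2 officers and 1 mutineer → cell block B.  (cell block A: 0O 0M; cell block B: 6O 4M)

9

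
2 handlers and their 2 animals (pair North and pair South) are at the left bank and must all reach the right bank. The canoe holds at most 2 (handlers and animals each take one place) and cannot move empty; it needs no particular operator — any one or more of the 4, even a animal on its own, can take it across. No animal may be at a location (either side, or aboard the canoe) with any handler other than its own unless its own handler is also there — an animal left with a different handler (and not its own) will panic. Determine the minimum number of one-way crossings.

Counting alone: each trip to the right bank takes at most 2 across and each return brings at least 1 back, so after t trips out (and t−1 returns) at most 2t − (t−1) of the 4 are across; that first reaches 4 at t = 3, so at least 5 crossings are needed.
The plan below uses exactly 5 crossings, so it is optimal:
1. animal North and handler North cross → the right bank.
2. handler North crosses ← the left bank.
3. handler North and handler South cross → the right bank.
4. handler South crosses ← the left bank.
5. animal South and handler South cross → the right bank.

5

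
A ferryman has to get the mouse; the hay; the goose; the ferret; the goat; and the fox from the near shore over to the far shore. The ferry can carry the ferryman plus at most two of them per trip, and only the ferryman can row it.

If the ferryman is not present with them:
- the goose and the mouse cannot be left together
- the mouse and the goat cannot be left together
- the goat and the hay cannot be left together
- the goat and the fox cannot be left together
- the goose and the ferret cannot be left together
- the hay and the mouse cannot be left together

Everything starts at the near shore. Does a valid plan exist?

No

Whatever the first load, the items left behind include a forbidden pair without the ferryman. No opening move is safe, so no plan exists.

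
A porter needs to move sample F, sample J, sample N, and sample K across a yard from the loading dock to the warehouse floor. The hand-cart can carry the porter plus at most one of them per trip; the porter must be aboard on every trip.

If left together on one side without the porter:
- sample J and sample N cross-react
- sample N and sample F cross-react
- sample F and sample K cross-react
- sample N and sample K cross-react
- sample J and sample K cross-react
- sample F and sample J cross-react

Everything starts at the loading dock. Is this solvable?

No

Whatever the first load, the items left behind include a forbidden pair without the porter. No opening move is safe, so no plan exists.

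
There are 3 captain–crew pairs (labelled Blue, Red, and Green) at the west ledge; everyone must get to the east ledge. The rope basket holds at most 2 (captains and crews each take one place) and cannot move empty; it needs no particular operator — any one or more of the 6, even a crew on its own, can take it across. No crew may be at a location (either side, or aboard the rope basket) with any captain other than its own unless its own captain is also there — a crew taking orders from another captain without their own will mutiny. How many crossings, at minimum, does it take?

11

Counting alone: each trip to the east ledge takes at most 2 across and each return brings at least 1 back, so after t trips out (and t−1 returns) at most 2t − (t−1) of the 6 are across; that first reaches 6 at t = 5, so at least 9 crossings are needed.
The safety rule pushes this higher. Following every safe sequence of crossings, the most of the 6 that can be at the east ledge as the rope basket arrives there on crossing 9 is 5 — never all 6.
So no plan with fewer than 11 crossings exists, and this one achieves 11:
1. captain Blue and crew Blue cross → the east ledge.
2. captain Blue crosses ← the west ledge.
3. crew Green and crew Red cross → the east ledge.
4. crew Blue crosses ← the west ledge.
5. captain Green and captain Red cross → the east ledge.
6. captain Red and crew Red cross ← the west ledge.
7. captain Blue and captain Red cross → the east ledge.
8. crew Green crosses ← the west ledge.
9. crew Blue and crew Red cross → the east ledge.
10. captain Green crosses ← the west ledge.
11. captain Green and crew Green cross → the east ledge.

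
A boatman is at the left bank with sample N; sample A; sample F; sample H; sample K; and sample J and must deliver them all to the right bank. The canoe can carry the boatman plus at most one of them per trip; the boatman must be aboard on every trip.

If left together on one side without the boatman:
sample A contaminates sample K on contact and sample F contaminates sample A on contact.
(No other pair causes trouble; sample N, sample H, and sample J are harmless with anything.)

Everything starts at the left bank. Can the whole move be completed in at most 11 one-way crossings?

Counting alone: the boatman can take at most 1 across per trip to the right bank, so moving all 6 needs at least 6 loaded trips out, with a return between consecutive ones — at least 11 crossings.
The safety rule pushes this higher. Following every safe sequence of crossings, the most of the 6 that can be at the right bank as the canoe arrives there on crossing 11 is 5 — never all 6.
So the move cannot be finished within 11 crossings. (The shortest complete plan takes 13:)
1. Boatman goes to the right bank with sample A.
2. Boatman goes back to the left bank alone.
3. Boatman goes to the right bank with sample N.
4. Boatman goes back to the left bank alone.
5. Boatman goes to the right bank with sample F.
6. Boatman goes back to the left bank with sample A.
7. Boatman goes to the right bank with sample K.
8. Boatman goes back to the left bank alone.
9. Boatman goes to the right bank with sample H.
10. Boatman goes back to the left bank alone.
11. Boatman goes to the right bank with sample J.
12. Boatman goes back to the left bank alone.
13. Boatman goes to the right bank with sample A.

No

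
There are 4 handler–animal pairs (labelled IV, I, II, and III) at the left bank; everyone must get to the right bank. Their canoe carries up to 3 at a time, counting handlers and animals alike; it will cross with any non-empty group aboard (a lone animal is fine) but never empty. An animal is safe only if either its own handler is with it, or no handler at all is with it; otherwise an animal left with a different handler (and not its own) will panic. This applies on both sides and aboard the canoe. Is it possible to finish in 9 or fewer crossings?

Yes

Yes — this plan uses 9 crossings (≤ 9):
1. animal IV and handler IV cross → the right bank.
2. handler IV crosses ← the left bank.
3. animal I, handler I, and handler IV cross → the right bank.
4. animal IV and handler IV cross ← the left bank.
5. handler II, handler III, and handler IV cross → the right bank.
6. animal I crosses ← the left bank.
7. animal I and animal IV cross → the right bank.
8. animal IV crosses ← the left bank.
9. animal II, animal III, and animal IV cross → the right bank.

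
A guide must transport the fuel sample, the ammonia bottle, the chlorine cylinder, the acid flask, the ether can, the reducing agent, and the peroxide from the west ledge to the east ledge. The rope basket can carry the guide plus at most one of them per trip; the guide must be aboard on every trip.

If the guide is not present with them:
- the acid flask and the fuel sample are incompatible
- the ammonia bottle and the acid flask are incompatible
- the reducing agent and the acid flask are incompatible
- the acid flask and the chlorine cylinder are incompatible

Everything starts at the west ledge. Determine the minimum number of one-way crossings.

Following every safe sequence of crossings from the start, the most of the 7 that can be at the east ledge as the rope basket arrives there on crossings 1, 3, 5, 7 is 1, 2, 3, 4 respectively; the best ever achieved is 4 of 7.
From crossing 9 on, no configuration arises that was not already reachable earlier: only 44 distinct safe configurations (who is on which side, and where the rope basket is) can ever be reached, none of them has everyone across, and every continuation just revisits them. So no valid plan exists.

impossible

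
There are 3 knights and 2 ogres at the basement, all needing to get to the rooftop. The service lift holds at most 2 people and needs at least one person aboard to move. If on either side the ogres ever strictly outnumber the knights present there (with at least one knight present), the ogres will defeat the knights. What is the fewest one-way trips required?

7

Counting alone: each trip to the rooftop takes at most 2 across and each return brings at least 1 back, so after t trips out (and t−1 returns) at most 2t − (t−1) of the 5 are across; that first reaches 5 at t = 4, so at least 7 crossings are needed.
The plan below uses exactly 7 crossings, so it is optimal:
1. 2 ogres → the rooftop.  (the basement: 3K 0O; the rooftop: 0K 2O)
2. 1 ogre ← the basement.  (the basement: 3K 1O; the rooftop: 0K 1O)
3. 2 knights → the rooftop.  (the basement: 1K 1O; the rooftop: 2K 1O)
4. 1 knight ← the basement.  (the basement: 2K 1O; the rooftop: 1K 1O)
5. 1 knight and 1 ogre → the rooftop.  (the basement: 1K 0O; the rooftop: 2K 2O)
6. 1 ogre ← the basement.  (the basement: 1K 1O; the rooftop: 2K 1O)
7. 1 knight and 1 ogre → the rooftop.  (the basement: 0K 0O; the rooftop: 3K 2O)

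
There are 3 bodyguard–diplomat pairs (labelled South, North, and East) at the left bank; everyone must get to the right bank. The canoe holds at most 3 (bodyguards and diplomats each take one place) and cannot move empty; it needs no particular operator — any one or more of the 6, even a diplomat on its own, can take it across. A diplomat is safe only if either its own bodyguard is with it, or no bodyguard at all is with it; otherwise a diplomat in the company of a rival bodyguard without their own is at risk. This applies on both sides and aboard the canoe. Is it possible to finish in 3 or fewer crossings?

Counting alone: each trip to the right bank takes at most 3 across and each return brings at least 1 back, so after t trips out (and t−1 returns) at most 3t − (t−1) of the 6 are across; that first reaches 6 at t = 3, so at least 5 crossings are needed.
Since 3 < 5, 3 crossings cannot be enough. (The shortest complete plan in fact takes 5:)
1. bodyguard South and diplomat South cross → the right bank.
2. bodyguard South crosses ← the left bank.
3. bodyguard East, bodyguard North, and bodyguard South cross → the right bank.
4. diplomat South crosses ← the left bank.
5. diplomat East, diplomat North, and diplomat South cross → the right bank.

No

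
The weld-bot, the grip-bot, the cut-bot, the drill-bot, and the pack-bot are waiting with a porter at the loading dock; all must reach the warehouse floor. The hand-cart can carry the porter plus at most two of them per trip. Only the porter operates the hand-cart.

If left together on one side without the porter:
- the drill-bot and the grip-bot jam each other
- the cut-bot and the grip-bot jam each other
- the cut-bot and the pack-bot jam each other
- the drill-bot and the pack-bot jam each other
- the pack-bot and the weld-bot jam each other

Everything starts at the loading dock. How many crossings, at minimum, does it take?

Counting alone: the porter can take at most 2 across per trip to the warehouse floor, so moving all 5 needs at least 3 loaded trips out, with a return between consecutive ones — at least 5 crossings.
The safety rule pushes this higher. Following every safe sequence of crossings, the most of the 5 that can be at the warehouse floor as the hand-cart arrives there on crossing 5 is 4 — never all 5.
So no plan with fewer than 7 crossings exists, and this one achieves 7:
1. Porter goes to the warehouse floor with the grip-bot and the pack-bot.
2. Porter goes back to the loading dock alone.
3. Porter goes to the warehouse floor with the weld-bot.
4. Porter goes back to the loading dock with the pack-bot.
5. Porter goes to the warehouse floor with the cut-bot and the drill-bot.
6. Porter goes back to the loading dock with the grip-bot.
7. Porter goes to the warehouse floor with the grip-bot and the pack-bot.

7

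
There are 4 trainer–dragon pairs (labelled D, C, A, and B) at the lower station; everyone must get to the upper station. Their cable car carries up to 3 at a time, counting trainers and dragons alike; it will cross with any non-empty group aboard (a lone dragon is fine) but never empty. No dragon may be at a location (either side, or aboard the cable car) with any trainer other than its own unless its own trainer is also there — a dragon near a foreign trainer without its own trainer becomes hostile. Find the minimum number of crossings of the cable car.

Counting alone: each trip to the upper station takes at most 3 across and each return brings at least 1 back, so after t trips out (and t−1 returns) at most 3t − (t−1) of the 8 are across; that first reaches 8 at t = 4, so at least 7 crossings are needed.
The safety rule pushes this higher. Following every safe sequence of crossings, the most of the 8 that can be at the upper station as the cable car arrives there on crossing 7 is 7 — never all 8.
So no plan with fewer than 9 crossings exists, and this one achieves 9:
1. dragon D and trainer D cross → the upper station.
2. trainer D crosses ← the lower station.
3. dragon C, trainer C, and trainer D cross → the upper station.
4. dragon D and trainer D cross ← the lower station.
5. trainer A, trainer B, and trainer D cross → the upper station.
6. dragon C crosses ← the lower station.
7. dragon C and dragon D cross → the upper station.
8. dragon D crosses ← the lower station.
9. dragon A, dragon B, and dragon D cross → the upper station.

9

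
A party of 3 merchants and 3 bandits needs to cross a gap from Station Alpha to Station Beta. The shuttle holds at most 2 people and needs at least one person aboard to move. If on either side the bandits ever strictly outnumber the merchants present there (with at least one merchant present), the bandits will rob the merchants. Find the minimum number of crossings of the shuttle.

Counting alone: each trip to Station Beta takes at most 2 across and each return brings at least 1 back, so after t trips out (and t−1 returns) at most 2t − (t−1) of the 6 are across; that first reaches 6 at t = 5, so at least 9 crossings are needed.
The safety rule pushes this higher. Following every safe sequence of crossings, the most of the 6 that can be at Station Beta as the shuttle arrives there on crossing 9 is 5 — never all 6.
So no plan with fewer than 11 crossings exists, and this one achieves 11:
1. 2 bandits → Station Beta.  (Station Alpha: 3M 1B; Station Beta: 0M 2B)
2. 1 bandit ← Station Alpha.  (Station Alpha: 3M 2B; Station Beta: 0M 1B)
3. 2 bandits → Station Beta.  (Station Alpha: 3M 0B; Station Beta: 0M 3B)
4. 1 bandit ← Station Alpha.  (Station Alpha: 3M 1B; Station Beta: 0M 2B)
5. 2 merchants → Station Beta.  (Station Alpha: 1M 1B; Station Beta: 2M 2B)
6. 1 merchant and 1 bandit ← Station Alpha.  (Station Alpha: 2M 2B; Station Beta: 1M 1B)
7. 2 merchants → Station Beta.  (Station Alpha: 0M 2B; Station Beta: 3M 1B)
8. 1 bandit ← Station Alpha.  (Station Alpha: 0M 3B; Station Beta: 3M 0B)
9. 2 bandits → Station Beta.  (Station Alpha: 0M 1B; Station Beta: 3M 2B)
10. 1 bandit ← Station Alpha.  (Station Alpha: 0M 2B; Station Beta: 3M 1B)
11. 2 bandits → Station Beta.  (Station Alpha: 0M 0B; Station Beta: 3M 3B)

11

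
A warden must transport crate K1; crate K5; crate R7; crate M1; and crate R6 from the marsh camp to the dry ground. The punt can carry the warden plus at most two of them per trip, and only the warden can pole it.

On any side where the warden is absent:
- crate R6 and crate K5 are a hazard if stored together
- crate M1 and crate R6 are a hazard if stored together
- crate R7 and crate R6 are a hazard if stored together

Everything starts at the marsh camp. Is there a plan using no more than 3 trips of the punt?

No

Counting alone: the warden can take at most 2 across per trip to the dry ground, so moving all 5 needs at least 3 loaded trips out, with a return between consecutive ones — at least 5 crossings.
Since 3 < 5, 3 crossings cannot be enough. (The shortest complete plan in fact takes 5:)
1. Warden goes to the dry ground with crate K1 and crate R6.
2. Warden goes back to the marsh camp alone.
3. Warden goes to the dry ground with crate K5 and crate R7.
4. Warden goes back to the marsh camp with crate R6.
5. Warden goes to the dry ground with crate M1 and crate R6.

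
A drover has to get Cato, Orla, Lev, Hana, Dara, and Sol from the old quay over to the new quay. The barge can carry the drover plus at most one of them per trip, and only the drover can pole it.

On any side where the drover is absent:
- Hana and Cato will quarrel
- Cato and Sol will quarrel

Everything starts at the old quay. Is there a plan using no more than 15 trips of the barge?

Yes — this plan uses 13 crossings (≤ 15):
1. Drover goes to the new quay with Cato.  [the old quay: Dara, Hana, Lev, Orla, Sol | the new quay: Cato]
2. Drover goes back to the old quay alone.  [the old quay: Dara, Hana, Lev, Orla, Sol | the new quay: Cato]
3. Drover goes to the new quay with Orla.  [the old quay: Dara, Hana, Lev, Sol | the new quay: Cato, Orla]
4. Drover goes back to the old quay alone.  [the old quay: Dara, Hana, Lev, Sol | the new quay: Cato, Orla]
5. Drover goes to the new quay with Lev.  [the old quay: Dara, Hana, Sol | the new quay: Cato, Lev, Orla]
6. Drover goes back to the old quay alone.  [the old quay: Dara, Hana, Sol | the new quay: Cato, Lev, Orla]
7. Drover goes to the new quay with Hana.  [the old quay: Dara, Sol | the new quay: Cato, Hana, Lev, Orla]
8. Drover goes back to the old quay with Cato.  [the old quay: Cato, Dara, Sol | the new quay: Hana, Lev, Orla]
9. Drover goes to the new quay with Sol.  [the old quay: Cato, Dara | the new quay: Hana, Lev, Orla, Sol]
10. Drover goes back to the old quay alone.  [the old quay: Cato, Dara | the new quay: Hana, Lev, Orla, Sol]
11. Drover goes to the new quay with Dara.  [the old quay: Cato | the new quay: Dara, Hana, Lev, Orla, Sol]
12. Drover goes back to the old quay alone.  [the old quay: Cato | the new quay: Dara, Hana, Lev, Orla, Sol]
13. Drover goes to the new quay with Cato.  [the old quay: — | the new quay: Cato, Dara, Hana, Lev, Orla, Sol]

Yes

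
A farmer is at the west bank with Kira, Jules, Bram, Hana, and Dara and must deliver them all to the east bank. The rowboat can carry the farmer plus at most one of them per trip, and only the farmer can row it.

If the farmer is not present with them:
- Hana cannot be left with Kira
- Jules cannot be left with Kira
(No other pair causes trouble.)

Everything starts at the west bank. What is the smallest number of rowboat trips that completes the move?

Counting alone: the farmer can take at most 1 across per trip to the east bank, so moving all 5 needs at least 5 loaded trips out, with a return between consecutive ones — at least 9 crossings.
The safety rule pushes this higher. Following every safe sequence of crossings, the most of the 5 that can be at the east bank as the rowboat arrives there on crossing 9 is 4 — never all 5.
So no plan with fewer than 11 crossings exists, and this one achieves 11:
1. Farmer goes to the east bank with Kira.
2. Farmer goes back to the west bank alone.
3. Farmer goes to the east bank with Jules.
4. Farmer goes back to the west bank with Kira.
5. Farmer goes to the east bank with Hana.
6. Farmer goes back to the west bank alone.
7. Farmer goes to the east bank with Bram.
8. Farmer goes back to the west bank alone.
9. Farmer goes to the east bank with Dara.
10. Farmer goes back to the west bank alone.
11. Farmer goes to the east bank with Kira.

11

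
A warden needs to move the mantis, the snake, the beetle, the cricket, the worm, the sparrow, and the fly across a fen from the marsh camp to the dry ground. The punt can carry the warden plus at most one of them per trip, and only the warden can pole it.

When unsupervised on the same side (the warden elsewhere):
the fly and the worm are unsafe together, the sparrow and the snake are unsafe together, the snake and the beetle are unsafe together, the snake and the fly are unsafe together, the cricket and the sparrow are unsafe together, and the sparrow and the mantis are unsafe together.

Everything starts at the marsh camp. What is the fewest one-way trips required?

Whatever the first load, the items left behind include a forbidden pair without the warden. No opening move is safe, so no plan exists.

impossible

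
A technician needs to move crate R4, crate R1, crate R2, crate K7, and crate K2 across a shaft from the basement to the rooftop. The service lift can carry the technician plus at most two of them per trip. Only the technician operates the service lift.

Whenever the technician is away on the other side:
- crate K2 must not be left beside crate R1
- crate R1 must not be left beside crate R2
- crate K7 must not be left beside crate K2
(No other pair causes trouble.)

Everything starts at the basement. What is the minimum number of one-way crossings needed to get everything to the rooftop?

5

Counting alone: the technician can take at most 2 across per trip to the rooftop, so moving all 5 needs at least 3 loaded trips out, with a return between consecutive ones — at least 5 crossings.
The plan below uses exactly 5 crossings, so it is optimal:
1. Technician goes to the rooftop with crate K7 and crate R1.  [the basement: crate K2, crate R2, crate R4 | the rooftop: crate K7, crate R1]
2. Technician goes back to the basement alone.  [the basement: crate K2, crate R2, crate R4 | the rooftop: crate K7, crate R1]
3. Technician goes to the rooftop with crate R4.  [the basement: crate K2, crate R2 | the rooftop: crate K7, crate R1, crate R4]
4. Technician goes back to the basement alone.  [the basement: crate K2, crate R2 | the rooftop: crate K7, crate R1, crate R4]
5. Technician goes to the rooftop with crate K2 and crate R2.  [the basement: — | the rooftop: crate K2, crate K7, crate R1, crate R2, crate R4]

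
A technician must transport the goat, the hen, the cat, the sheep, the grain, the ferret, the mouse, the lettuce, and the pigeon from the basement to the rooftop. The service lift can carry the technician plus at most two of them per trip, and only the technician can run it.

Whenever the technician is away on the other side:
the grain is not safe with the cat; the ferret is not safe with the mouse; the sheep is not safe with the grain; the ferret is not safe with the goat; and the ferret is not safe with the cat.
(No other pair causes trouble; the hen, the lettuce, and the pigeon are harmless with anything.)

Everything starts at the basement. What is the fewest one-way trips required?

11

Counting alone: the technician can take at most 2 across per trip to the rooftop, so moving all 9 needs at least 5 loaded trips out, with a return between consecutive ones — at least 9 crossings.
The safety rule pushes this higher. Following every safe sequence of crossings, the most of the 9 that can be at the rooftop as the service lift arrives there on crossing 9 is 8 — never all 9.
So no plan with fewer than 11 crossings exists, and this one achieves 11:
1. Technician goes to the rooftop with the ferret and the grain.
2. Technician goes back to the basement alone.
3. Technician goes to the rooftop with the goat.
4. Technician goes back to the basement with the ferret.
5. Technician goes to the rooftop with the cat and the mouse.
6. Technician goes back to the basement with the grain.
7. Technician goes to the rooftop with the hen and the sheep.
8. Technician goes back to the basement alone.
9. Technician goes to the rooftop with the lettuce and the pigeon.
10. Technician goes back to the basement alone.
11. Technician goes to the rooftop with the ferret and the grain.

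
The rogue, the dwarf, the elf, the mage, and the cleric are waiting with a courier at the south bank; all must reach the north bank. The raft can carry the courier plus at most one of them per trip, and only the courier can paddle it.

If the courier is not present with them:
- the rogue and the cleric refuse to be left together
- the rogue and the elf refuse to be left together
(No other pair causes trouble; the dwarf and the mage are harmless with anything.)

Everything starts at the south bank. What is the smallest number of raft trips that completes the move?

11

Counting alone: the courier can take at most 1 across per trip to the north bank, so moving all 5 needs at least 5 loaded trips out, with a return between consecutive ones — at least 9 crossings.
The safety rule pushes this higher. Following every safe sequence of crossings, the most of the 5 that can be at the north bank as the raft arrives there on crossing 9 is 4 — never all 5.
So no plan with fewer than 11 crossings exists, and this one achieves 11:
1. Courier goes to the north bank with the rogue.
2. Courier goes back to the south bank alone.
3. Courier goes to the north bank with the dwarf.
4. Courier goes back to the south bank alone.
5. Courier goes to the north bank with the elf.
6. Courier goes back to the south bank with the rogue.
7. Courier goes to the north bank with the cleric.
8. Courier goes back to the south bank alone.
9. Courier goes to the north bank with the mage.
10. Courier goes back to the south bank alone.
11. Courier goes to the north bank with the rogue.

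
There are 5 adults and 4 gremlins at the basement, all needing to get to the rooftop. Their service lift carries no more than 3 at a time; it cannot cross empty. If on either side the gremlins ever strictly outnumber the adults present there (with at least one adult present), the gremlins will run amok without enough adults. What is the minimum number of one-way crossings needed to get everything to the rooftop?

7

Counting alone: each trip to the rooftop takes at most 3 across and each return brings at least 1 back, so after t trips out (and t−1 returns) at most 3t − (t−1) of the 9 are across; that first reaches 9 at t = 4, so at least 7 crossings are needed.
The plan below uses exactly 7 crossings, so it is optimal:
1. 3 gremlins → the rooftop.  (the basement: 5A 1G; the rooftop: 0A 3G)
2. 1 gremlin ← the basement.  (the basement: 5A 2G; the rooftop: 0A 2G)
3. 3 adults → the rooftop.  (the basement: 2A 2G; the rooftop: 3A 2G)
4. 1 adult ← the basement.  (the basement: 3A 2G; the rooftop: 2A 2G)
5. 2 adults and 1 gremlin → the rooftop.  (the basement: 1A 1G; the rooftop: 4A 3G)
6. 1 adult ← the basement.  (the basement: 2A 1G; the rooftop: 3A 3G)
7. 2 adults and 1 gremlin → the rooftop.  (the basement: 0A 0G; the rooftop: 5A 4G)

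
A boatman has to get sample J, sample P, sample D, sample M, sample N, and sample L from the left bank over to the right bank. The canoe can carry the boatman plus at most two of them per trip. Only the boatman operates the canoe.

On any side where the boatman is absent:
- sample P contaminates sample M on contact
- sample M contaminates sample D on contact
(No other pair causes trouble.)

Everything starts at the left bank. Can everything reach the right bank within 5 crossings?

Yes — this plan uses 5 crossings (≤ 5):
1. Boatman goes to the right bank with sample J and sample M.  [the left bank: sample D, sample L, sample N, sample P | the right bank: sample J, sample M]
2. Boatman goes back to the left bank alone.  [the left bank: sample D, sample L, sample N, sample P | the right bank: sample J, sample M]
3. Boatman goes to the right bank with sample L and sample N.  [the left bank: sample D, sample P | the right bank: sample J, sample L, sample M, sample N]
4. Boatman goes back to the left bank alone.  [the left bank: sample D, sample P | the right bank: sample J, sample L, sample M, sample N]
5. Boatman goes to the right bank with sample D and sample P.  [the left bank: — | the right bank: sample D, sample J, sample L, sample M, sample N, sample P]

Yes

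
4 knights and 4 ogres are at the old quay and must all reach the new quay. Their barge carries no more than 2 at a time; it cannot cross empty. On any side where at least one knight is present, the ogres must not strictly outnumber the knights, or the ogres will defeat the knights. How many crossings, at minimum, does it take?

impossible

Following every safe sequence of crossings from the start, the most of the 8 that can be at the new quay as the barge arrives there on crossings 1, 3, 5 is 2, 3, 4 respectively; the best ever achieved is 4 of 8.
From crossing 7 on, no configuration arises that was not already reachable earlier: only 11 distinct safe configurations (who is on which side, and where the barge is) can ever be reached, none of them has everyone across, and every continuation just revisits them. They are: 0 knights + 0 ogres across (barge back at the start); 0 knights + 1 ogre across (barge there); 0 knights + 1 ogre across (barge back at the start); 0 knights + 2 ogres across (barge there); 0 knights + 2 ogres across (barge back at the start); 0 knights + 3 ogres across (barge there); 0 knights + 3 ogres across (barge back at the start); 0 knights + 4 ogres across (barge there); 1 knight + 1 ogre across (barge there); 1 knight + 1 ogre across (barge back at the start); 2 knights + 2 ogres across (barge there). So no valid plan exists.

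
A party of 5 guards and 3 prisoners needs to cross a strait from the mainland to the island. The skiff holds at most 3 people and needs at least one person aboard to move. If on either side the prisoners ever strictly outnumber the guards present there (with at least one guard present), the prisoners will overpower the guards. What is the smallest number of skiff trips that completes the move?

7

Counting alone: each trip to the island takes at most 3 across and each return brings at least 1 back, so after t trips out (and t−1 returns) at most 3t − (t−1) of the 8 are across; that first reaches 8 at t = 4, so at least 7 crossings are needed.
The plan below uses exactly 7 crossings, so it is optimal:
1. 2 prisoners → the island.  (the mainland: 5G 1P; the island: 0G 2P)
2. 1 prisoner ← the mainland.  (the mainland: 5G 2P; the island: 0G 1P)
3. 2 guards and 1 prisoner → the island.  (the mainland: 3G 1P; the island: 2G 2P)
4. 1 prisoner ← the mainland.  (the mainland: 3G 2P; the island: 2G 1P)
5. 1 guard and 2 prisoners → the island.  (the mainland: 2G 0P; the island: 3G 3P)
6. 1 prisoner ← the mainland.  (the mainland: 2G 1P; the island: 3G 2P)
7. 2 guards and 1 prisoner → the island.  (the mainland: 0G 0P; the island: 5G 3P)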